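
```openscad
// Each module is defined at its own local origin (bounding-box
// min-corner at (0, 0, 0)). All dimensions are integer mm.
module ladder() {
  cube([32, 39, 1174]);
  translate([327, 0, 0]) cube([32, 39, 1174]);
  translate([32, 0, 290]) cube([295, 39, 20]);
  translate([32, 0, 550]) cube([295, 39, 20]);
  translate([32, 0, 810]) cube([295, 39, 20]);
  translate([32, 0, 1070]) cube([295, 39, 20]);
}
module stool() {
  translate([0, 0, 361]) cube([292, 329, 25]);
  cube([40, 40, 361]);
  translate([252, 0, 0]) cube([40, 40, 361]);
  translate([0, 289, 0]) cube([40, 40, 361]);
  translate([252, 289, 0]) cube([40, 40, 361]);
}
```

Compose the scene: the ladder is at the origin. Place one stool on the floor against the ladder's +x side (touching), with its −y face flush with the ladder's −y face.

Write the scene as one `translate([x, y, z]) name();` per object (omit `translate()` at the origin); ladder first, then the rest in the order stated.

ladder();
translate([359, 0, 0]) stool();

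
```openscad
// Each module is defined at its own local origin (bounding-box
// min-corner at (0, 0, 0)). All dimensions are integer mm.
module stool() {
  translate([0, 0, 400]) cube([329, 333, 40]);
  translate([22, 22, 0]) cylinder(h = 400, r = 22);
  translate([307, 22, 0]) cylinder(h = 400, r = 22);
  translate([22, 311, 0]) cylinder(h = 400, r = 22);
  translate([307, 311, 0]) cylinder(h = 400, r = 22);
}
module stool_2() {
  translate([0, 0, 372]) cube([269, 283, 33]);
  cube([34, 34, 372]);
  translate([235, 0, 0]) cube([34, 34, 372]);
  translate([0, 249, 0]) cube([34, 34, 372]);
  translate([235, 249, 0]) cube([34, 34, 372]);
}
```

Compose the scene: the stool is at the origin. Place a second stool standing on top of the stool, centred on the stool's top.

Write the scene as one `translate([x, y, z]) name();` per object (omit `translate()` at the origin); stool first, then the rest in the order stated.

stool();
translate([30, 25, 440]) stool_2();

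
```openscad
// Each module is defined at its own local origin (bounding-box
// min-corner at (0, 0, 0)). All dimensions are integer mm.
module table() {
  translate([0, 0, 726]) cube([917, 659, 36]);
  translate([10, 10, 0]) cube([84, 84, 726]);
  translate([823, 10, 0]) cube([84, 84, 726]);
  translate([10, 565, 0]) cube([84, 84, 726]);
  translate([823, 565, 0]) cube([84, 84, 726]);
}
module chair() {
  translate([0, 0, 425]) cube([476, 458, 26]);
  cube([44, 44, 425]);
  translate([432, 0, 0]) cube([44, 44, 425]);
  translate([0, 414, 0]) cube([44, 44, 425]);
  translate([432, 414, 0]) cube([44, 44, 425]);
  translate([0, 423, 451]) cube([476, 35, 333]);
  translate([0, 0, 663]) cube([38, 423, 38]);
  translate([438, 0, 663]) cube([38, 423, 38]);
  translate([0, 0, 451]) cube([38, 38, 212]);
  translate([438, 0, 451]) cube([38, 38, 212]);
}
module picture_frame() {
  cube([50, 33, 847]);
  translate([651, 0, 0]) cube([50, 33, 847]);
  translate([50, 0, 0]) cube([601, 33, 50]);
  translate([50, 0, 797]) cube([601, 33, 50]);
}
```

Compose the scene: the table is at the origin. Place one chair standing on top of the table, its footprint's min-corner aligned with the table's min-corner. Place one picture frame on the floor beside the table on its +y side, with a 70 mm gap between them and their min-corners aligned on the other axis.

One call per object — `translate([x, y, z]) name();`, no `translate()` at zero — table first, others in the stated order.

table();
translate([0, 0, 762]) chair();
translate([0, 729, 0]) picture_frame();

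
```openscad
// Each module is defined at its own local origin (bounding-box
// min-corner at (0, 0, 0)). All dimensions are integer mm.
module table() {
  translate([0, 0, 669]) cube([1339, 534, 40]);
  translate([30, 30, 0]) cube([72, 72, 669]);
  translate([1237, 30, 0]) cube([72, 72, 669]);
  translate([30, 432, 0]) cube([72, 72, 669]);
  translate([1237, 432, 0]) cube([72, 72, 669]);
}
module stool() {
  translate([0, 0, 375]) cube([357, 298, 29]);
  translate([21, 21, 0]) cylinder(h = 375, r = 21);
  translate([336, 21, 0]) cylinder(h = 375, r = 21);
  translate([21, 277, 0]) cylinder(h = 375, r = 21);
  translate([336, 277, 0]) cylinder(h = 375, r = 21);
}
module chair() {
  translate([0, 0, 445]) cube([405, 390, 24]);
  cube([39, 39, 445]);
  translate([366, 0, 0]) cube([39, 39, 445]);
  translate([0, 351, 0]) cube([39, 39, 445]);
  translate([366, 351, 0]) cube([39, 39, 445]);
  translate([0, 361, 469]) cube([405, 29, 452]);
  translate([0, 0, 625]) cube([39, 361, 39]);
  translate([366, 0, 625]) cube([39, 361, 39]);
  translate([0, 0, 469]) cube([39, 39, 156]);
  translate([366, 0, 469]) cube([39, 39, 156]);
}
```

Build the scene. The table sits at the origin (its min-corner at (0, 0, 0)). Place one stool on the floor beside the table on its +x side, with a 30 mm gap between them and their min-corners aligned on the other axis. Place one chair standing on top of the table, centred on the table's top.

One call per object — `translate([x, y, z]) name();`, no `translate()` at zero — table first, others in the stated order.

table();
translate([1369, 0, 0]) stool();
translate([467, 72, 709]) chair();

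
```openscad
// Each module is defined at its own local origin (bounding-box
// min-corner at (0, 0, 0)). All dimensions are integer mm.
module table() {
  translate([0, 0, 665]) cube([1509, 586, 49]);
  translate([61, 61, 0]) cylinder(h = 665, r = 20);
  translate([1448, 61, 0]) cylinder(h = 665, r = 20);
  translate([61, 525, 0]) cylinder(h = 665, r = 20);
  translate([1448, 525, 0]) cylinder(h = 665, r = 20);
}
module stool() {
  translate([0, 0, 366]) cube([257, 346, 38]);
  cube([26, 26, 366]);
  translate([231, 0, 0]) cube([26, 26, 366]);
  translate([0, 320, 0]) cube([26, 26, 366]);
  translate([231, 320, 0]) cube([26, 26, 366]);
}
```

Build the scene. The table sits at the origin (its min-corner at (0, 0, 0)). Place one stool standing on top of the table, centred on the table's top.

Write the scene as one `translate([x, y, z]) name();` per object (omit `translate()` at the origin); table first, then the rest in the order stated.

table();
translate([626, 120, 714]) stool();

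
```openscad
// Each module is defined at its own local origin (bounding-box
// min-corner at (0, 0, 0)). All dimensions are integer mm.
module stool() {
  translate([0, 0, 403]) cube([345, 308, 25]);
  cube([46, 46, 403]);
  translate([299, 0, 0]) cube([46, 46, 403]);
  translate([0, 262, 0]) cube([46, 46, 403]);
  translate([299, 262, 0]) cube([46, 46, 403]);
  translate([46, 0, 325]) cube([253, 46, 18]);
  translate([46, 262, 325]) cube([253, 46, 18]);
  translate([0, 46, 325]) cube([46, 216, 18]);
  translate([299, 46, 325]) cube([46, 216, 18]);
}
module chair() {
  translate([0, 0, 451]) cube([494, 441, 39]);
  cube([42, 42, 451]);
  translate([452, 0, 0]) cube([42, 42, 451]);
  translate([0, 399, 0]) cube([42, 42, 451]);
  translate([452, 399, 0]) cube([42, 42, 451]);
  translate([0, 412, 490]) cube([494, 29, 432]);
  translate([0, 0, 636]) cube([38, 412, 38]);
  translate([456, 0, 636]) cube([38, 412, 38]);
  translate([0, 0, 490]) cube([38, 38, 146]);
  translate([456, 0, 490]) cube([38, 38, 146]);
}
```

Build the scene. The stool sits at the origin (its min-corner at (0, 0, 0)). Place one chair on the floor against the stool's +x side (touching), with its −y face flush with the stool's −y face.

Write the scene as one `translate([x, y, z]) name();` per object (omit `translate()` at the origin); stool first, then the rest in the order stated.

stool();
translate([345, 0, 0]) chair();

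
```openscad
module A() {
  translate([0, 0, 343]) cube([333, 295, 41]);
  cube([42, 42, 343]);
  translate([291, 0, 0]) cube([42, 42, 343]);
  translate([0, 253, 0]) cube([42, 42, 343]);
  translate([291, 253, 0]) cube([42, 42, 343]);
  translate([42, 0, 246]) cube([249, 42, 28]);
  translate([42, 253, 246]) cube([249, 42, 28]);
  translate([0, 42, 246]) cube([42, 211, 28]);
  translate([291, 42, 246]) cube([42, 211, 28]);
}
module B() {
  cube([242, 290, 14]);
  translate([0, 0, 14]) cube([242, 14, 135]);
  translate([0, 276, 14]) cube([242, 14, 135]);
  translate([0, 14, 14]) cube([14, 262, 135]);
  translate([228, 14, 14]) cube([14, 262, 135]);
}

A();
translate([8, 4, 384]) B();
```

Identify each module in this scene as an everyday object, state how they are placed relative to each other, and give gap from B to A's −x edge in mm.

The open box's min-x is at 8; the stool's min-x is 0; gap = 8 mm.

A is a stool. B is an open box. The open box is on top of the stool. The gap from the open box to the stool's −x edge is 8 mm.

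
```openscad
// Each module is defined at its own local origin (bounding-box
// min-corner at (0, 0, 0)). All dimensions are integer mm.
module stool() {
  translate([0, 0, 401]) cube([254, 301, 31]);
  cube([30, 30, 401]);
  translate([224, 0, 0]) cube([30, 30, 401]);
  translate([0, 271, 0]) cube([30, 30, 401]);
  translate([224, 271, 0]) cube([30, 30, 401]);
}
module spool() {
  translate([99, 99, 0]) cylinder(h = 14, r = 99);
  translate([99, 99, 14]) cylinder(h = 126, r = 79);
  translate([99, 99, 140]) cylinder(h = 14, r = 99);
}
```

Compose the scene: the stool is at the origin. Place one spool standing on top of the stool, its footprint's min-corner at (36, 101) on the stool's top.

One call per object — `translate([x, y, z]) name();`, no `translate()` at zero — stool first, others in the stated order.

stool();
translate([36, 101, 432]) spool();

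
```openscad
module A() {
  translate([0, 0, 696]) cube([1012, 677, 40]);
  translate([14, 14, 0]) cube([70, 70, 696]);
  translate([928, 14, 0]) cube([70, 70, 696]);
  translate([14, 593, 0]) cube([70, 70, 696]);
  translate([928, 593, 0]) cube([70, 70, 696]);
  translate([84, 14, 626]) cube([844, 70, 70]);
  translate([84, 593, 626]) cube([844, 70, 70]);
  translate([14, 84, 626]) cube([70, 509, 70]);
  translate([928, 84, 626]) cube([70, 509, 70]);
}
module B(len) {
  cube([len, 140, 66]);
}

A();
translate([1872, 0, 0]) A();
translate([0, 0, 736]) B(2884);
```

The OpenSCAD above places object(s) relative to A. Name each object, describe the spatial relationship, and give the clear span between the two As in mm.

A is a table. B is a beam. A beam spans the tops of two tables. The clear span between the two tables is 860 mm.

Second table starts at x = 1872; first ends at x = 1012; clear span = 1872 − 1012 = 860 mm.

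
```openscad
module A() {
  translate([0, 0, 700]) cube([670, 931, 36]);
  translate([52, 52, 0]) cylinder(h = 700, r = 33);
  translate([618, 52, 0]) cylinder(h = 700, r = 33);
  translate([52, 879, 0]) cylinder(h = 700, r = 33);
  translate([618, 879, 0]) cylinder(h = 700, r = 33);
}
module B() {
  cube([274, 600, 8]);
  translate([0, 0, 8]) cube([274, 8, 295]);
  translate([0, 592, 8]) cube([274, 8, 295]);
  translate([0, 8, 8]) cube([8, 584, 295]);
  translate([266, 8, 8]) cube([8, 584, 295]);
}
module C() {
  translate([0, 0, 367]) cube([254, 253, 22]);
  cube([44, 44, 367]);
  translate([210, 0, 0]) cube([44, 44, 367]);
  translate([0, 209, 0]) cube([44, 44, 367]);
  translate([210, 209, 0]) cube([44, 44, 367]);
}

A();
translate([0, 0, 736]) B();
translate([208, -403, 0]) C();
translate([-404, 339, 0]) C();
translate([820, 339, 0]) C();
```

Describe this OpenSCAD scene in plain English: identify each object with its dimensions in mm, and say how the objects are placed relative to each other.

A is a rectangular dining table. The top is 670×931×36 mm with its upper surface at z = 736 mm. It stands on four round legs of 66 mm diameter, each leg's bounding box inset 19 mm from the nearest pair of top edges, running from the floor to the underside of the top.

B is an open-topped rectangular box: outside dimensions 274×600×303 mm, with a uniform wall and base thickness of 8 mm. The base is a full 274×600 slab on the floor; four walls sit on top of the base. The front and back walls (the −y and +y sides) span the full width; the two side walls fit between them.

C is a four-legged stool. The seat is 254×253 mm, 22 mm thick, top at z = 389 mm. It stands on four square legs, each 44×44 mm in cross-section, from z = 0 to the seat underside, each flush with a corner of the seat.

The open box is on top of the table. Three stools sit around the table at the −y, −x, +x sides.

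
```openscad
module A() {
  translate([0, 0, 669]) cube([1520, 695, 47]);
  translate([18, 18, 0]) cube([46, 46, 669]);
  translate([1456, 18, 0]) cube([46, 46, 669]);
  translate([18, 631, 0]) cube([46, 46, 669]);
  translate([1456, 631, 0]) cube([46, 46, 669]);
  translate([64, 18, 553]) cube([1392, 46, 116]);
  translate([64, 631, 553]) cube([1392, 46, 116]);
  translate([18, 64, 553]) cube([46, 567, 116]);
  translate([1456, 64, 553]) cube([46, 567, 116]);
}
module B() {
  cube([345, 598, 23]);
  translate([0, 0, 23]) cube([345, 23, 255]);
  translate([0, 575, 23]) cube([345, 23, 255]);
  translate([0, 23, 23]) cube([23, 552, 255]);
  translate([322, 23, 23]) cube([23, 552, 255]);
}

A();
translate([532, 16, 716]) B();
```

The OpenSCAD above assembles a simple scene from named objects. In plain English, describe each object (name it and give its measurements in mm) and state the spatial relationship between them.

A is a table with a 1520×695 mm rectangular top, 47 mm thick, top surface at z = 716 mm, supported by four 46×46 mm square legs, each inset 18 mm from the nearest pair of top edges, running from the floor. Four apron rails, 46 mm thick and 116 mm tall, run between adjacent legs with their top edges flush with the underside of the top and their outer faces flush with the legs' outer faces.

B is an open-topped rectangular box: outside dimensions 345×598×278 mm, with a uniform wall and base thickness of 23 mm. The base is a full 345×598 slab on the floor; four walls sit on top of the base. The front and back walls (the −y and +y sides) span the full width; the two side walls fit between them.

The open box is on top of the table.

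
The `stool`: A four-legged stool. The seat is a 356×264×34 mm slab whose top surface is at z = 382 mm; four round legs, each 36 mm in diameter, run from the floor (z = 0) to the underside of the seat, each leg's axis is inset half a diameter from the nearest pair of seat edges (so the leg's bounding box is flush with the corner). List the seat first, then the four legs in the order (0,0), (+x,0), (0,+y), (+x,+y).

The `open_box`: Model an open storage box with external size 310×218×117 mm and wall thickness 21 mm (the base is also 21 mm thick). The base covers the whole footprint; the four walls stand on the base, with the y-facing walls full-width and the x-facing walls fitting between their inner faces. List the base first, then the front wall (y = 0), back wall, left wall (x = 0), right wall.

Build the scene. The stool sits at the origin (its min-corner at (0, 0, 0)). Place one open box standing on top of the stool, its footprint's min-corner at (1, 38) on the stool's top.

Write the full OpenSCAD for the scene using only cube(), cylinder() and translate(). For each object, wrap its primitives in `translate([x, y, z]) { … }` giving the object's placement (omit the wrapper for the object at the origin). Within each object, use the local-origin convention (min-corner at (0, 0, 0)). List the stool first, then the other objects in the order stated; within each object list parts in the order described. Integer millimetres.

translate([0, 0, 348]) cube([356, 264, 34]);
translate([18, 18, 0]) cylinder(h = 348, r = 18);
translate([338, 18, 0]) cylinder(h = 348, r = 18);
translate([18, 246, 0]) cylinder(h = 348, r = 18);
translate([338, 246, 0]) cylinder(h = 348, r = 18);
translate([1, 38, 382]) {
  cube([310, 218, 21]);
  translate([0, 0, 21]) cube([310, 21, 96]);
  translate([0, 197, 21]) cube([310, 21, 96]);
  translate([0, 21, 21]) cube([21, 176, 96]);
  translate([289, 21, 21]) cube([21, 176, 96]);
}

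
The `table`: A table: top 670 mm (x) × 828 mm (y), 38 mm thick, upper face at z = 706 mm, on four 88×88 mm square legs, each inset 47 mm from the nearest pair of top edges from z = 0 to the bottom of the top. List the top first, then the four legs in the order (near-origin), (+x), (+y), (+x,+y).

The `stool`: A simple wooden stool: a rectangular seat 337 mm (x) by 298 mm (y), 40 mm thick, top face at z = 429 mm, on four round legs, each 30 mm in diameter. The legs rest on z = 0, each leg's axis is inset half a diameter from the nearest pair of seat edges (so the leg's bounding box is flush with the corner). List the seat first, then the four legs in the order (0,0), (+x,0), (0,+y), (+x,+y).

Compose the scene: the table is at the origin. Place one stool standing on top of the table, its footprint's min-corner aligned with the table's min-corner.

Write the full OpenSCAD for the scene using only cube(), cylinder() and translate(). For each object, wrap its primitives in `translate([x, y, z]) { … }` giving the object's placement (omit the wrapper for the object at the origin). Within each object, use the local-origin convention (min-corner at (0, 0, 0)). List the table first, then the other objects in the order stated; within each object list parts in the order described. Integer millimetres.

translate([0, 0, 668]) cube([670, 828, 38]);
translate([47, 47, 0]) cube([88, 88, 668]);
translate([535, 47, 0]) cube([88, 88, 668]);
translate([47, 693, 0]) cube([88, 88, 668]);
translate([535, 693, 0]) cube([88, 88, 668]);
translate([0, 0, 706]) {
  translate([0, 0, 389]) cube([337, 298, 40]);
  translate([15, 15, 0]) cylinder(h = 389, r = 15);
  translate([322, 15, 0]) cylinder(h = 389, r = 15);
  translate([15, 283, 0]) cylinder(h = 389, r = 15);
  translate([322, 283, 0]) cylinder(h = 389, r = 15);
}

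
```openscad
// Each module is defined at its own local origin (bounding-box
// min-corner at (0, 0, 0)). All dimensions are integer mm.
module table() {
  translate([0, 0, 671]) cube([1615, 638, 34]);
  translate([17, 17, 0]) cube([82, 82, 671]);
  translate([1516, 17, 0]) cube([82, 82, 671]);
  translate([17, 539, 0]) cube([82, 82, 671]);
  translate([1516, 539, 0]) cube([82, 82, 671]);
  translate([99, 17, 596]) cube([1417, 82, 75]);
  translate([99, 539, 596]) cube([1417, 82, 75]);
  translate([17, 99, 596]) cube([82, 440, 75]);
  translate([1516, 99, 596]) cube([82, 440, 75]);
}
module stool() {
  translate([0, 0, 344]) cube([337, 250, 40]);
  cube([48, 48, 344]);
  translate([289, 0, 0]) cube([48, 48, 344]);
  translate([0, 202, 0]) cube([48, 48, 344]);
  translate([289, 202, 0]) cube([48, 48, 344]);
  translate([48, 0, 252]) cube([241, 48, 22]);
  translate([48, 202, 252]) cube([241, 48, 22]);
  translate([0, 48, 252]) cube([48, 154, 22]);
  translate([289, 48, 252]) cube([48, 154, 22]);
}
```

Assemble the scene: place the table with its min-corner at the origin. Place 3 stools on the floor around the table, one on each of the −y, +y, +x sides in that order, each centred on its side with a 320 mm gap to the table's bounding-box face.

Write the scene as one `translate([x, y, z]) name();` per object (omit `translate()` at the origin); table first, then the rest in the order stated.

table();
translate([639, -570, 0]) stool();
translate([639, 958, 0]) stool();
translate([1935, 194, 0]) stool();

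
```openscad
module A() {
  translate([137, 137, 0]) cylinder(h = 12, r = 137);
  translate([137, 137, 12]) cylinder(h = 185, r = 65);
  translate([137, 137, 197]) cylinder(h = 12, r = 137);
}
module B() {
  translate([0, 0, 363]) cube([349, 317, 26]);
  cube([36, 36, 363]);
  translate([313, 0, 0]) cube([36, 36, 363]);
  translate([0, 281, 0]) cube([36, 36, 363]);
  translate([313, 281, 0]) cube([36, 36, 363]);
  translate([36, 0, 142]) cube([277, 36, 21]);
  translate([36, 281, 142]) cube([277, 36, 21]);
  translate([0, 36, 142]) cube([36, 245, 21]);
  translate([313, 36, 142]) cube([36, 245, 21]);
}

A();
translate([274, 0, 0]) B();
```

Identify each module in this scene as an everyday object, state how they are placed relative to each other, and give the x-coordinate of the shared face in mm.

The spool's +x face and the stool's −x face are both at x = 274 mm.

A is a spool. B is a stool. The stool is against the spool's +x side, with their −y faces flush. The x-coordinate of the shared face is 274 mm.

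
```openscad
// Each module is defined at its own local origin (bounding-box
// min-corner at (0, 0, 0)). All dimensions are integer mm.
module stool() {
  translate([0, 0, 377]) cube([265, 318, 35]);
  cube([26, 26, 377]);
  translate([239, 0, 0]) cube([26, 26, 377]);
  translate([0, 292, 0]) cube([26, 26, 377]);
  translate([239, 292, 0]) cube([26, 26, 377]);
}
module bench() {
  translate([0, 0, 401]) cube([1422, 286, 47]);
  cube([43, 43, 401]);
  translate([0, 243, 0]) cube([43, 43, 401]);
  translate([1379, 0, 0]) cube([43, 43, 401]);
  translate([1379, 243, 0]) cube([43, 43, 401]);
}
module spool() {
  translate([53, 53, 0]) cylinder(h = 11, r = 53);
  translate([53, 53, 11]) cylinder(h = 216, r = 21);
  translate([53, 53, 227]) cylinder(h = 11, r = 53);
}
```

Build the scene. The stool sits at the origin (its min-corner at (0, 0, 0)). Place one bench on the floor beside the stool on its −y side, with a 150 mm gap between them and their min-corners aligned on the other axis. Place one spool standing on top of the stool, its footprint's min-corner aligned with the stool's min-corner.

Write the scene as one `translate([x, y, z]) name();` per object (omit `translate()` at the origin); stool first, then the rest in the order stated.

stool();
translate([0, -436, 0]) bench();
translate([0, 0, 412]) spool();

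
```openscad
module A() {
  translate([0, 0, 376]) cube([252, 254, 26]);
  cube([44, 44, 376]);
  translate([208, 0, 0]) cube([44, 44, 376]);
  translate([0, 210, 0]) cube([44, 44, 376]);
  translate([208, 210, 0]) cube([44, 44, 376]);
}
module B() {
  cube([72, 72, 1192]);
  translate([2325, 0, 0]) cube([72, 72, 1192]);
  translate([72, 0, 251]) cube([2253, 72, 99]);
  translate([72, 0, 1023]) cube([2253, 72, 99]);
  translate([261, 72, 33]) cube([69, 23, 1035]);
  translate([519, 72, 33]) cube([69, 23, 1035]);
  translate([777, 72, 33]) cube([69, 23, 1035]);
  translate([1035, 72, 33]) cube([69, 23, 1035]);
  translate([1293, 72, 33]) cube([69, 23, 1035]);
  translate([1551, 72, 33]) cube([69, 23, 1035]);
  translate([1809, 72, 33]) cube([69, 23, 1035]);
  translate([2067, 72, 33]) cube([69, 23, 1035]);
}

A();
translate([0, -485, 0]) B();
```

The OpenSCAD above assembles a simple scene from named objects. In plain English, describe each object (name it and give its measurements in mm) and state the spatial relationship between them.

A is a four-legged stool. The seat is 252×254 mm, 26 mm thick, top at z = 402 mm. It stands on four square legs, each 44×44 mm in cross-section, from z = 0 to the seat underside, each flush with a corner of the seat.

B is a fence section. Two 72×72 mm posts, 1192 mm tall, stand on the floor with a clear span of 2253 mm between their inner faces. Two horizontal rails of 72×99 mm section span the gap between the posts with their undersides at z = 251 mm and z = 1023 mm, flush with the posts' −y face. 8 pickets, each 69 mm wide, 23 mm thick and 1035 mm tall, are fixed to the +y face of the rails with their bottoms at z = 33 mm, evenly spaced across the span with equal gaps (rounded down to the nearest mm) at the −x end and between each pair — any rounding remainder accumulates at the +x end.

The fence section is on the floor beside the stool on its −y side.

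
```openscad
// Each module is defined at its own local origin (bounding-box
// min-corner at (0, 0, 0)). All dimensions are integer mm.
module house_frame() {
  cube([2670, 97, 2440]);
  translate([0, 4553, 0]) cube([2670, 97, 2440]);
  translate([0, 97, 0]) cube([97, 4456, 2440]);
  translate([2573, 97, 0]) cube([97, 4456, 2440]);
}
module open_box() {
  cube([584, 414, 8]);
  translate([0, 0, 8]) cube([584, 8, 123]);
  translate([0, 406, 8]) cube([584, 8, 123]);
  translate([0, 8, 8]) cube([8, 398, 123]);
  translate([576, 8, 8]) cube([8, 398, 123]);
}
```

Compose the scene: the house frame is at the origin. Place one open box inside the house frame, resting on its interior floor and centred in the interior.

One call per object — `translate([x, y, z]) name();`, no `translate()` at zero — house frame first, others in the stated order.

house_frame();
translate([1043, 2118, 0]) open_box();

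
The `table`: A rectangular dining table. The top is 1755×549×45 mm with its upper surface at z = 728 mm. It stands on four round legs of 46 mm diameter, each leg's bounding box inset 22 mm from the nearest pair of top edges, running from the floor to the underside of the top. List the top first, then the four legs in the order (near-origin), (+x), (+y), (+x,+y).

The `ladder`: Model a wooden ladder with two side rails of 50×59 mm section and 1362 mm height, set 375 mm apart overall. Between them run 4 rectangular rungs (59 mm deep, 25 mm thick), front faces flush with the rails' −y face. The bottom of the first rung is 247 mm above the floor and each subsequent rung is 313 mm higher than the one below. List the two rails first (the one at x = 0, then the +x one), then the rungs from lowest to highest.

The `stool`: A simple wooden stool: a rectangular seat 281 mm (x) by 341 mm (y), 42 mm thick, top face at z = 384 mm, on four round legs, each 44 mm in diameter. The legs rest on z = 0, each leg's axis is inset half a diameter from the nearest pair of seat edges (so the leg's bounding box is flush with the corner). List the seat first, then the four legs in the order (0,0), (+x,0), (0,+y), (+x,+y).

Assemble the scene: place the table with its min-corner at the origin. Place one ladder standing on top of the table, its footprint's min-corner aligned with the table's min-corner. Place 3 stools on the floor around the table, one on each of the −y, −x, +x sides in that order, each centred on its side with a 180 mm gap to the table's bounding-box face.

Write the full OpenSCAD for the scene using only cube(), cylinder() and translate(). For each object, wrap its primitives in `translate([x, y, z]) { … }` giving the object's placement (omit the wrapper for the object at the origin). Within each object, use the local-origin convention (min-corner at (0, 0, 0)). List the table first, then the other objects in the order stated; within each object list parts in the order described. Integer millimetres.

translate([0, 0, 683]) cube([1755, 549, 45]);
translate([45, 45, 0]) cylinder(h = 683, r = 23);
translate([1710, 45, 0]) cylinder(h = 683, r = 23);
translate([45, 504, 0]) cylinder(h = 683, r = 23);
translate([1710, 504, 0]) cylinder(h = 683, r = 23);
translate([0, 0, 728]) {
  cube([50, 59, 1362]);
  translate([325, 0, 0]) cube([50, 59, 1362]);
  translate([50, 0, 247]) cube([275, 59, 25]);
  translate([50, 0, 560]) cube([275, 59, 25]);
  translate([50, 0, 873]) cube([275, 59, 25]);
  translate([50, 0, 1186]) cube([275, 59, 25]);
}
translate([737, -521, 0]) {
  translate([0, 0, 342]) cube([281, 341, 42]);
  translate([22, 22, 0]) cylinder(h = 342, r = 22);
  translate([259, 22, 0]) cylinder(h = 342, r = 22);
  translate([22, 319, 0]) cylinder(h = 342, r = 22);
  translate([259, 319, 0]) cylinder(h = 342, r = 22);
}
translate([-461, 104, 0]) {
  translate([0, 0, 342]) cube([281, 341, 42]);
  translate([22, 22, 0]) cylinder(h = 342, r = 22);
  translate([259, 22, 0]) cylinder(h = 342, r = 22);
  translate([22, 319, 0]) cylinder(h = 342, r = 22);
  translate([259, 319, 0]) cylinder(h = 342, r = 22);
}
translate([1935, 104, 0]) {
  translate([0, 0, 342]) cube([281, 341, 42]);
  translate([22, 22, 0]) cylinder(h = 342, r = 22);
  translate([259, 22, 0]) cylinder(h = 342, r = 22);
  translate([22, 319, 0]) cylinder(h = 342, r = 22);
  translate([259, 319, 0]) cylinder(h = 342, r = 22);
}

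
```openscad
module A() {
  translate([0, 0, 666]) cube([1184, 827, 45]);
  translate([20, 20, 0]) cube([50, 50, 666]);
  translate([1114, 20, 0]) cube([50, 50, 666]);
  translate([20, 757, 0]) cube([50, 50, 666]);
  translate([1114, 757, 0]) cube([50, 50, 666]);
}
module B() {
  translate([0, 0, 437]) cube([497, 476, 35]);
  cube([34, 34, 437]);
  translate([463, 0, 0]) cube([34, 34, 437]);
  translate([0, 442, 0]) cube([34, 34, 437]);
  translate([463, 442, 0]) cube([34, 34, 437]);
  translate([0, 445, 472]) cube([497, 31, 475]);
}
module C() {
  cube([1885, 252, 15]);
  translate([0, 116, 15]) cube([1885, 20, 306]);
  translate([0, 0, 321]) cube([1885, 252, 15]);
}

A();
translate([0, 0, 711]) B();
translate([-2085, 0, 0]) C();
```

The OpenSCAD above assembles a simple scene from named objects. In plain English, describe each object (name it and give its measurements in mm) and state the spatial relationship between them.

A is a table with a 1184×827 mm rectangular top, 45 mm thick, top surface at z = 711 mm, supported by four 50×50 mm square legs, each inset 20 mm from the nearest pair of top edges, running from the floor.

B is a chair. The seat is a 497×476×35 mm slab with its top at z = 472 mm, on four 34×34 mm corner legs (flush with the seat edges, standing on z = 0). A flat backrest 31 mm thick, 475 mm tall, spans the full seat width and rises from the seat top along its +y edge, rear face flush with the rear of the seat.

C is an I-beam lying along x, 1885 mm long. Overall section height 336 mm. Two flanges 252 mm wide (y) and 15 mm thick, one on the floor and one at the top; a web 20 mm thick runs between them, centred on the flange width.

The chair is on top of the table. The I-beam is on the floor beside the table on its −x side.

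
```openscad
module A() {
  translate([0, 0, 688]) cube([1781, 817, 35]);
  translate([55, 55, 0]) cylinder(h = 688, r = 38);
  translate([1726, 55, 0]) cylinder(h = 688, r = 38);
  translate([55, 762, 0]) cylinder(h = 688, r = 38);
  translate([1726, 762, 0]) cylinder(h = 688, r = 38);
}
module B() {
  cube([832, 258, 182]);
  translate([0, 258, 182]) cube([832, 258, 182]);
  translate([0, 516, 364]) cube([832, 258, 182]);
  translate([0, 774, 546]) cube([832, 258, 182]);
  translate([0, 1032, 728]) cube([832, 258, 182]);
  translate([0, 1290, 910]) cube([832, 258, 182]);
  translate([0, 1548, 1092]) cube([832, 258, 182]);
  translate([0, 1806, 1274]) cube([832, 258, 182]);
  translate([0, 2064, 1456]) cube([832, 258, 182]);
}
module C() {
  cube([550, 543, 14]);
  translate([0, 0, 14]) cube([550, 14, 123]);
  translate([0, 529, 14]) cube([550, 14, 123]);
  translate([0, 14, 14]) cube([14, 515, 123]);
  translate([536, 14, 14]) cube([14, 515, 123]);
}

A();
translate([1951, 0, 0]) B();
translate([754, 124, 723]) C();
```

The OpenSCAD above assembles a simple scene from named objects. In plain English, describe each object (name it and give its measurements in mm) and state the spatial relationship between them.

A is a table: top 1781 mm (x) × 817 mm (y), 35 mm thick, upper face at z = 723 mm, on four round legs of 76 mm diameter, each leg's bounding box inset 17 mm from the nearest pair of top edges, running from z = 0 to the bottom of the top.

B is a run of 9 identical solid stair steps. Each tread is 832×258 mm and each step block is 182 mm high. Step 1 rests on the floor; step k is offset from step 1 by (k−1)×258 mm in y and (k−1)×182 mm in z.

C is an open-topped rectangular box: outside dimensions 550×543×137 mm, with a uniform wall and base thickness of 14 mm. The base is a full 550×543 slab on the floor; four walls sit on top of the base. The front and back walls (the −y and +y sides) span the full width; the two side walls fit between them.

The staircase is on the floor beside the table on its +x side. The open box is on top of the table.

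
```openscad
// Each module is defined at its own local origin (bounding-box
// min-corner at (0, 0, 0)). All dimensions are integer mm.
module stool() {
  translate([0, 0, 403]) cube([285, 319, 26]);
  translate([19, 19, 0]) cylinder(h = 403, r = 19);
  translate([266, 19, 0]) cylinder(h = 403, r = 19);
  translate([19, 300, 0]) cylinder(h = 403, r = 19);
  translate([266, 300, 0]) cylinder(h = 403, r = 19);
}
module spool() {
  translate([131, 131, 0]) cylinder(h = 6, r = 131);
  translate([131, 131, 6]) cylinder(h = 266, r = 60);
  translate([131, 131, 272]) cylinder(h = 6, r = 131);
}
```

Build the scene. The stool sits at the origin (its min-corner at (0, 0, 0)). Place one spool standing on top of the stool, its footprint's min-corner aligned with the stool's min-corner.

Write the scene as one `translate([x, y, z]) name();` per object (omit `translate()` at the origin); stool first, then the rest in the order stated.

stool();
translate([0, 0, 429]) spool();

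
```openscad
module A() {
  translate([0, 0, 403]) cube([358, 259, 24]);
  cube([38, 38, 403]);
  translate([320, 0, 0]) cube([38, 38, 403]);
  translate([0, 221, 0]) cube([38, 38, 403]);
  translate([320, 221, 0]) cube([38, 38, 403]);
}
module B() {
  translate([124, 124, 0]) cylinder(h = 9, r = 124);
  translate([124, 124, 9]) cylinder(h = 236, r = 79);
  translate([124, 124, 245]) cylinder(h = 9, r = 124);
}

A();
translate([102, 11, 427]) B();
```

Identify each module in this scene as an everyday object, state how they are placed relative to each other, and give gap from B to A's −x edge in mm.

The spool's min-x is at 102; the stool's min-x is 0; gap = 102 mm.

A is a stool. B is a spool. The spool is on top of the stool. The gap from the spool to the stool's −x edge is 102 mm.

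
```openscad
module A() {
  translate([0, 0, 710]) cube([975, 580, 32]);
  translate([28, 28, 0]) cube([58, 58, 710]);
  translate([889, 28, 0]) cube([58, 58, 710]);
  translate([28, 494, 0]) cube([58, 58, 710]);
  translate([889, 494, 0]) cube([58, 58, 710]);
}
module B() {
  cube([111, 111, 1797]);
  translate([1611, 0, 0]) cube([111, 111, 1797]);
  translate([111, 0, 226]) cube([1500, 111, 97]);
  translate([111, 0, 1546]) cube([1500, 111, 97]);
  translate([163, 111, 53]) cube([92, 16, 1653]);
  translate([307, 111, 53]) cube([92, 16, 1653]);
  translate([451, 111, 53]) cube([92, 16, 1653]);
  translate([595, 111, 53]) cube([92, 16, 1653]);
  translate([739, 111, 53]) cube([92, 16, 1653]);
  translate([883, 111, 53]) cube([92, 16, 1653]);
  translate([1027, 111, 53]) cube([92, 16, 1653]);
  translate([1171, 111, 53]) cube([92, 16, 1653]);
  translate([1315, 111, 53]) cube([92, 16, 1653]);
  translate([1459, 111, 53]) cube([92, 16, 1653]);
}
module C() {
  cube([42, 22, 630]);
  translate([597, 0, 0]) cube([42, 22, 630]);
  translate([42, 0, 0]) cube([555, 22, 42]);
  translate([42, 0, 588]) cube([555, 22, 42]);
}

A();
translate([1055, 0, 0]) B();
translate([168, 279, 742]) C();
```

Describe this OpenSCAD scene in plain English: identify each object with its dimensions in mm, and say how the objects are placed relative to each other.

A is a table with a 975×580 mm rectangular top, 32 mm thick, top surface at z = 742 mm, supported by four 58×58 mm square legs, each inset 28 mm from the nearest pair of top edges, running from the floor.

B is a fence section. Two 111×111 mm posts, 1797 mm tall, stand on the floor with a clear span of 1500 mm between their inner faces. Two horizontal rails of 111×97 mm section span the gap between the posts with their undersides at z = 226 mm and z = 1546 mm, flush with the posts' −y face. 10 pickets, each 92 mm wide, 16 mm thick and 1653 mm tall, are fixed to the +y face of the rails with their bottoms at z = 53 mm, evenly spaced across the span with equal gaps (rounded down to the nearest mm) at the −x end and between each pair — any rounding remainder accumulates at the +x end.

C is a rectangular picture frame lying in the x–z plane (depth along y). The opening is 555 mm wide (x) by 546 mm tall (z), surrounded by a border 42 mm wide on all four sides. The frame is 22 mm deep and is made of two full-height vertical stiles with two horizontal rails fitted between them.

The fence section is on the floor beside the table on its +x side. The picture frame is on top of the table, centred.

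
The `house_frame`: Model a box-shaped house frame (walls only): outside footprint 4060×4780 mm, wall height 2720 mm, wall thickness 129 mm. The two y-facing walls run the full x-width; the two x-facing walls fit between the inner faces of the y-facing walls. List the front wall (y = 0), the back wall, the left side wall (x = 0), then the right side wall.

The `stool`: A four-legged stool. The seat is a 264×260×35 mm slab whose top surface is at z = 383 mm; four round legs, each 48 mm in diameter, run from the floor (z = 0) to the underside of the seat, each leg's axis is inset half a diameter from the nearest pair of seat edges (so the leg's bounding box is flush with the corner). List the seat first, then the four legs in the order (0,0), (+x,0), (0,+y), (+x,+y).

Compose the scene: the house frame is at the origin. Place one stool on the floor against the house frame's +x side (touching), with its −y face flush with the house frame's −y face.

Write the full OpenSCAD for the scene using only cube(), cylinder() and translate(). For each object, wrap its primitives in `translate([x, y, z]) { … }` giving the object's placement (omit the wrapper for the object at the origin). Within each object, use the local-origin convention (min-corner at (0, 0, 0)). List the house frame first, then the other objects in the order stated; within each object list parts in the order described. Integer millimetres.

cube([4060, 129, 2720]);
translate([0, 4651, 0]) cube([4060, 129, 2720]);
translate([0, 129, 0]) cube([129, 4522, 2720]);
translate([3931, 129, 0]) cube([129, 4522, 2720]);
translate([4060, 0, 0]) {
  translate([0, 0, 348]) cube([264, 260, 35]);
  translate([24, 24, 0]) cylinder(h = 348, r = 24);
  translate([240, 24, 0]) cylinder(h = 348, r = 24);
  translate([24, 236, 0]) cylinder(h = 348, r = 24);
  translate([240, 236, 0]) cylinder(h = 348, r = 24);
}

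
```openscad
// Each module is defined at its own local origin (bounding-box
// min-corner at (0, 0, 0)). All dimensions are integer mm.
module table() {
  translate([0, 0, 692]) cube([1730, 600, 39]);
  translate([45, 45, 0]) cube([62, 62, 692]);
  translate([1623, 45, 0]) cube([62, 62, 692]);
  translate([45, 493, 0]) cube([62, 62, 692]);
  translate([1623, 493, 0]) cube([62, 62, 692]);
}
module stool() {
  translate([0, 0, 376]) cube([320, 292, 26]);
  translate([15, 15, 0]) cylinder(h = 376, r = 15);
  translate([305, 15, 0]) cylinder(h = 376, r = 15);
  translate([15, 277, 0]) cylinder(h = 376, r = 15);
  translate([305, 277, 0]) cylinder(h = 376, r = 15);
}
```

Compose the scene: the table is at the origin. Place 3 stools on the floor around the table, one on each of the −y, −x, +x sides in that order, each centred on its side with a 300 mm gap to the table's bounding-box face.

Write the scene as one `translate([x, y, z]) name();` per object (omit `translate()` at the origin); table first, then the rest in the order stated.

table();
translate([705, -592, 0]) stool();
translate([-620, 154, 0]) stool();
translate([2030, 154, 0]) stool();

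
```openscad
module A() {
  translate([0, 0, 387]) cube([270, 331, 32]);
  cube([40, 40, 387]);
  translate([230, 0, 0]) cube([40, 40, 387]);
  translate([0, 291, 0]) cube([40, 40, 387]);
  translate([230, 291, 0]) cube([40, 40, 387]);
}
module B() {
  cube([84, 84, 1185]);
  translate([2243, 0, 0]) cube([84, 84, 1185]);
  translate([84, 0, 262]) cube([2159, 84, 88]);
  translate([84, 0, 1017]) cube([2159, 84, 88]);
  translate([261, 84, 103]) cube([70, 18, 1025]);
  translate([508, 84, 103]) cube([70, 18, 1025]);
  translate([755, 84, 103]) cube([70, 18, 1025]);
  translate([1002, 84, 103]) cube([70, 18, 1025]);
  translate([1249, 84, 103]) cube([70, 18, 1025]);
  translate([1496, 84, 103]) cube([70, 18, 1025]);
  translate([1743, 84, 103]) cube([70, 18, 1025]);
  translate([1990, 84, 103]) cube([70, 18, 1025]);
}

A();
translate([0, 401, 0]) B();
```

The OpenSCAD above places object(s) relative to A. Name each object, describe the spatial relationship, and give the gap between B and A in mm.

A is a stool. B is a fence section. The fence section is on the floor beside the stool on its +y side. The gap between the fence section and the stool is 70 mm.

The fence section's nearest face is 70 mm from the stool's +y face.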